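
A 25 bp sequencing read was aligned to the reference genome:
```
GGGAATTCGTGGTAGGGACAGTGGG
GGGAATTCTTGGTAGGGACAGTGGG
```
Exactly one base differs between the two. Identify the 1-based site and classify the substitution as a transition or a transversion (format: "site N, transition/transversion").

site 9, transversion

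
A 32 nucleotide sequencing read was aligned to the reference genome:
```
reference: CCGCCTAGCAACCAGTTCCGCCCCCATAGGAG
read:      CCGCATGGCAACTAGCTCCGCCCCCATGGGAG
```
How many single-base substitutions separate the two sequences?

5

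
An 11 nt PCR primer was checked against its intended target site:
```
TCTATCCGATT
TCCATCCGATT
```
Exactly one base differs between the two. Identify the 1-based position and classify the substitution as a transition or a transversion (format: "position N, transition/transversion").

Position 3 changes T→C. T is a pyrimidine and C is a pyrimidine, so this is a transition.

position 3, transition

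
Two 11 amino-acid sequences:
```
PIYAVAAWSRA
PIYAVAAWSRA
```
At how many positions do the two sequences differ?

0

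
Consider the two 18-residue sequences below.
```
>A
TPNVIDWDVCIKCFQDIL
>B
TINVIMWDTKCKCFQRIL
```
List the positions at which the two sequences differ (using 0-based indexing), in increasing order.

Differences at position 1 (P→I), position 5 (D→M), position 8 (V→T), position 9 (C→K), position 10 (I→C), position 15 (D→R).

1, 5, 8, 9, 10, 15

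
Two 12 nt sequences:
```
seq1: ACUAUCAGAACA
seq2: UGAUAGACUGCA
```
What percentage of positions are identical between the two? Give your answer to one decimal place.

25.0%

9 positions differ (1, 2, 3, 4, 5, 6, 8, 9, 10), so 3 of 12 match: 3/12 = 25%.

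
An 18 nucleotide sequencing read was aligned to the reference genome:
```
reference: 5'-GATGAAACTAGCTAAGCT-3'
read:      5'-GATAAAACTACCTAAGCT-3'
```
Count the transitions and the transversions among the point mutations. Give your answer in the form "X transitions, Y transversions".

1 transition, 1 transversion

Transitions (purine↔purine or pyrimidine↔pyrimidine): 4 G→A.
Transversions (purine↔pyrimidine): 11 G→C.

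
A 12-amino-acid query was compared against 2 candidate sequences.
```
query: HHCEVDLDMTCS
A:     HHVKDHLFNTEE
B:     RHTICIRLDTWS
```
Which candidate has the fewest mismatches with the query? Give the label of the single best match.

A

A differs at 8 positions; B differs at 9 positions. The closest is A.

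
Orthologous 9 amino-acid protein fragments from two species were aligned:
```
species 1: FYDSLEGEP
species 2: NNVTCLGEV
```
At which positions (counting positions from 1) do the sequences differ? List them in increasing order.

Scanning 1-based: 1: F/N; 2: Y/N; 3: D/V; 4: S/T; 5: L/C; 6: E/L; 9: P/V.

1, 2, 3, 4, 5, 6, 9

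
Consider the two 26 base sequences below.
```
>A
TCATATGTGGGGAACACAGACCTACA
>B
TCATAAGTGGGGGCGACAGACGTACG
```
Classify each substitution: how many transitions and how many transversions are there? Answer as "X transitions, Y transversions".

2 transitions, 4 transversions

Transitions (purine↔purine or pyrimidine↔pyrimidine): 13 A→G, 26 A→G.
Transversions (purine↔pyrimidine): 6 T→A, 14 A→C, 15 C→G, 22 C→G.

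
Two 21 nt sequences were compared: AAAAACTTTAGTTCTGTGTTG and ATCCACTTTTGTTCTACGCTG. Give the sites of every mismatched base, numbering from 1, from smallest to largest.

Scanning 1-based: 2: A/T; 3: A/C; 4: A/C; 10: A/T; 16: G/A; 17: T/C; 19: T/C.

2, 3, 4, 10, 16, 17, 19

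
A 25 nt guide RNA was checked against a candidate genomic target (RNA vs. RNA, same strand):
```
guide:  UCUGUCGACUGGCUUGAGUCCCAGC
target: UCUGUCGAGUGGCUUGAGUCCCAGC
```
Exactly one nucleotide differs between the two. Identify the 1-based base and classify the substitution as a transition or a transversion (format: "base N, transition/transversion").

base 9, transversion

Base 9 changes C→G. C is a pyrimidine and G is a purine, so this is a transversion.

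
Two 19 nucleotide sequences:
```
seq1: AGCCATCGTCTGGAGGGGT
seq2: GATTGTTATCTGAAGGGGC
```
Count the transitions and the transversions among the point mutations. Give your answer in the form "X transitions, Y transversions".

9 transitions, 0 transversions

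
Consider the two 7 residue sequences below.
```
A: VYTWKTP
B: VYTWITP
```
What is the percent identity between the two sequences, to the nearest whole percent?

Mismatch at position 5 (1-based): 1 of 7.
Identical positions: 6/7 = 85.71% → 86%.

86%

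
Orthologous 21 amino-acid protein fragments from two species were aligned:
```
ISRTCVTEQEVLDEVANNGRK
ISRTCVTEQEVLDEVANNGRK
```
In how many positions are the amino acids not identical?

0

The two sequences are identical at every position.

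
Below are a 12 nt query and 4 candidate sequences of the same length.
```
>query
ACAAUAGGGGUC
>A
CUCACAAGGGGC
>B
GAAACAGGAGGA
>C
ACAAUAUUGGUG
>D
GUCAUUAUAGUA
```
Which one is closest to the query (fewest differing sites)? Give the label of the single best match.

C

A differs at 6 sites; B differs at 6 sites; C differs at 3 sites; D differs at 8 sites. The closest is C.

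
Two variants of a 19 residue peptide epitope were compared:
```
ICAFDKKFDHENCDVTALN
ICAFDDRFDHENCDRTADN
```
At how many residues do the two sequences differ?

Comparing position by position, 4 residues differ: 6 (K/D), 7 (K/R), 15 (V/R), 18 (L/D).

4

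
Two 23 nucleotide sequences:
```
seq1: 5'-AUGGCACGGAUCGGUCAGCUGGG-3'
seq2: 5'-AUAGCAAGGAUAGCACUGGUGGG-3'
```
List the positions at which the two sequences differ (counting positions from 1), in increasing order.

Scanning 1-based: 3: G/A; 7: C/A; 12: C/A; 14: G/C; 15: U/A; 17: A/U; 19: C/G.

3, 7, 12, 14, 15, 17, 19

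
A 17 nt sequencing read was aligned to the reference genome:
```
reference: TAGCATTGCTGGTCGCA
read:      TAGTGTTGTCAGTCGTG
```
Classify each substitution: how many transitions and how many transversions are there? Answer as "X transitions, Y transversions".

7 transitions, 0 transversions

Transitions (purine↔purine or pyrimidine↔pyrimidine): 4 C→T, 5 A→G, 9 C→T, 10 T→C, 11 G→A, 16 C→T, 17 A→G.
Transversions (purine↔pyrimidine): none.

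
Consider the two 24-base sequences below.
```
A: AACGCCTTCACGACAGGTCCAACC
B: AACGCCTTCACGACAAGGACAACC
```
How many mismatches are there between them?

Comparing position by position, 3 bases differ: 16 (G/A), 18 (T/G), 19 (C/A).

3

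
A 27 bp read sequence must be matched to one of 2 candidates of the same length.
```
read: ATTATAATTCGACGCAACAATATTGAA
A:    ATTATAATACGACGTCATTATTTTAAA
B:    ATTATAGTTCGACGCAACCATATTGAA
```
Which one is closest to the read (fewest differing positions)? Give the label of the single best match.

B

A differs at 7 positions; B differs at 2 positions. The closest is B.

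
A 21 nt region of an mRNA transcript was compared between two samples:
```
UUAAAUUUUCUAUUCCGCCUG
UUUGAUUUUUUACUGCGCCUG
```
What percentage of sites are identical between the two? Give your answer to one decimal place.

5 positions differ (3, 4, 10, 13, 15), so 16 of 21 match: 16/21 = 76.19%.

76.2%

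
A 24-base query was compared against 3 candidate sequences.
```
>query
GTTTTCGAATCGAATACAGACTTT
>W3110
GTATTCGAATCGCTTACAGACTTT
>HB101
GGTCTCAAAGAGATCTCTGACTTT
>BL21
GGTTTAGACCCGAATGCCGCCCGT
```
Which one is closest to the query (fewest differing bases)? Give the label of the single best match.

W3110

Hamming distances to query — W3110: 3; HB101: 9; BL21: 9.
Smallest is W3110 with 3 mismatches.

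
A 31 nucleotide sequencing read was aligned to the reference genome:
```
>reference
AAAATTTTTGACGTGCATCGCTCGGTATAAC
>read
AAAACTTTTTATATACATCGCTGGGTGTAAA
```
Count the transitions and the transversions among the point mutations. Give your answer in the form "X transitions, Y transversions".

Transitions (purine↔purine or pyrimidine↔pyrimidine): 5 T→C, 12 C→T, 13 G→A, 15 G→A, 27 A→G.
Transversions (purine↔pyrimidine): 10 G→T, 23 C→G, 31 C→A.

5 transitions, 3 transversions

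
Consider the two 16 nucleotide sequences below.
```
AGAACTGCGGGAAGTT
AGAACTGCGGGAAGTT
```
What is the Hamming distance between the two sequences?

0

No positions differ; the sequences are identical.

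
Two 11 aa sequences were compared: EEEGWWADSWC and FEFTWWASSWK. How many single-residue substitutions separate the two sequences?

Mismatches (1-based): residue 1: E→F; residue 3: E→F; residue 4: G→T; residue 8: D→S; residue 11: C→K.

5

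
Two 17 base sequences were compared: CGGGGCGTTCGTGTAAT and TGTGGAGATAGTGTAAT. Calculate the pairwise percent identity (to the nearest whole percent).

71%

Mismatches at positions 1, 3, 6, 8, 10 (1-based): 5 of 17.
Identical positions: 12/17 = 70.59% → 71%.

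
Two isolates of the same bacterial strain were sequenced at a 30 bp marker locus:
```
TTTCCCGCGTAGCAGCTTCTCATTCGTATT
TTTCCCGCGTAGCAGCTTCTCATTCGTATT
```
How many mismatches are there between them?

No positions differ; the sequences are identical.

0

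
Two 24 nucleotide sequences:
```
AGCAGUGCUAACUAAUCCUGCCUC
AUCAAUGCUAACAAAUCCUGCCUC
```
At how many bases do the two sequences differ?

3

Mismatches (1-based): base 2: G→U; base 5: G→A; base 13: U→A.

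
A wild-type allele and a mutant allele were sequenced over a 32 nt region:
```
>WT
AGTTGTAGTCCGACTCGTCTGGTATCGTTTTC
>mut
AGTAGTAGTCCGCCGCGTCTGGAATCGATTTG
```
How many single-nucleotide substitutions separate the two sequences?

Comparing position by position, 6 sites differ: 4 (T/A), 13 (A/C), 15 (T/G), 23 (T/A), 28 (T/A), 32 (C/G).

6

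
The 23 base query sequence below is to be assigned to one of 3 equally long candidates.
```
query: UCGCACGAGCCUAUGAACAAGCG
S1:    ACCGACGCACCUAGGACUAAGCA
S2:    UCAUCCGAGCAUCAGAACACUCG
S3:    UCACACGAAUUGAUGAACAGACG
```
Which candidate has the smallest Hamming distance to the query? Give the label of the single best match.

S3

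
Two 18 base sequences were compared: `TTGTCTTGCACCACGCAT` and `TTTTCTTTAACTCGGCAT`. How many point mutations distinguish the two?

Mismatches (1-based): position 3: G→T; position 8: G→T; position 9: C→A; position 12: C→T; position 13: A→C; position 14: C→G.

6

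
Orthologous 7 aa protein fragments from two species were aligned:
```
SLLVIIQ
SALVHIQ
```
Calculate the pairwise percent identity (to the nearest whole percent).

71%

Mismatches at positions 2, 5 (1-based): 2 of 7.
Identical positions: 5/7 = 71.43% → 71%.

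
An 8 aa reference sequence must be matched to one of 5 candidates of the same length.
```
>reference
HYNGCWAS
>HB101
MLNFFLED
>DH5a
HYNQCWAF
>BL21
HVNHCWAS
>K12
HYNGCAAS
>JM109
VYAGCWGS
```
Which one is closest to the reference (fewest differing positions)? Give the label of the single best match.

K12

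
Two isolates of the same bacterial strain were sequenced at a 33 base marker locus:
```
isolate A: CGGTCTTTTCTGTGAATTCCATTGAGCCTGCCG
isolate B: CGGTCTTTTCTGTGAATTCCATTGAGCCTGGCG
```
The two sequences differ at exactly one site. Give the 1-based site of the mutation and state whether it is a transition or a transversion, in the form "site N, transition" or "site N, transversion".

site 31, transversion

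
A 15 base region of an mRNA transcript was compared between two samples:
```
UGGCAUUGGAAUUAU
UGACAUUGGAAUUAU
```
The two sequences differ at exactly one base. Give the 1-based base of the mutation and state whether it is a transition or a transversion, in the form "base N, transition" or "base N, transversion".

base 3, transition

Base 3 changes G→A. G is a purine and A is a purine, so this is a transition.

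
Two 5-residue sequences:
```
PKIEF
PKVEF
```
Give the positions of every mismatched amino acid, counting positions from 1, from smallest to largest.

Scanning 1-based: 3: I/V.

3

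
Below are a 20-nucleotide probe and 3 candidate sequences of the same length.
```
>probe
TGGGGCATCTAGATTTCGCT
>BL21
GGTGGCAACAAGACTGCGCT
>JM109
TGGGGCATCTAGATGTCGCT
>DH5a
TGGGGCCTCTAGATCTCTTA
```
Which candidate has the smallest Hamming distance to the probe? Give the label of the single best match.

Hamming distances to probe — BL21: 6; JM109: 1; DH5a: 5.
Smallest is JM109 with 1 mismatch.

JM109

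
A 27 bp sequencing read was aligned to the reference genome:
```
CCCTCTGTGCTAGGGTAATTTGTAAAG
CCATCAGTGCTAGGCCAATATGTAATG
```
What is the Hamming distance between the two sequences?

Comparing position by position, 6 sites differ: 3 (C/A), 6 (T/A), 15 (G/C), 16 (T/C), 20 (T/A), 26 (A/T).

6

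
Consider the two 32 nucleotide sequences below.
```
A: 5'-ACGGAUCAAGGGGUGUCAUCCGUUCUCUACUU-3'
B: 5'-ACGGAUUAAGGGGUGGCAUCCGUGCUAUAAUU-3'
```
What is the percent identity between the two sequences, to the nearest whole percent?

84%

Mismatches at positions 7, 16, 24, 27, 30 (1-based): 5 of 32.
Identical positions: 27/32 = 84.38% → 84%.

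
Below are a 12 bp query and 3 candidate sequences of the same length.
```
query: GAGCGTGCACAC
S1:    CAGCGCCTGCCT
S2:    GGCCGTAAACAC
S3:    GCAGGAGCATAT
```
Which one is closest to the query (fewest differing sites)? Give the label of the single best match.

Hamming distances to query — S1: 7; S2: 4; S3: 6.
Smallest is S2 with 4 mismatches.

S2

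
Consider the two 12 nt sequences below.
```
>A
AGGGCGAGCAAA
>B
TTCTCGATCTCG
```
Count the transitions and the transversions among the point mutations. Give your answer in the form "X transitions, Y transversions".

1 transition, 7 transversions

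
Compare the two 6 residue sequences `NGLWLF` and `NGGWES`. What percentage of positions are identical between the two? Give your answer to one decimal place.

50.0%

Mismatches at positions 3, 5, 6 (1-based): 3 of 6.
Identical positions: 3/6 = 50% → 50.0%.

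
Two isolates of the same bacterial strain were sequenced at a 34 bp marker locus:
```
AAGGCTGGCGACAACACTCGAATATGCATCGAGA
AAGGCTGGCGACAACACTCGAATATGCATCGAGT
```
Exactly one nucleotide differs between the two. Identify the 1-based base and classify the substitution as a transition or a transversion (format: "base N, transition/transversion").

base 34, transversion

The sequences differ only at base 34: A→T (purine→pyrimidine), a transversion.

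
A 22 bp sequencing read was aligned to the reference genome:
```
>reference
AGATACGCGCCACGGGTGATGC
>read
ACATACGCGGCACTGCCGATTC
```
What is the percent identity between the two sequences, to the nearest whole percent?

73%

6 positions differ (2, 10, 14, 16, 17, 21), so 16 of 22 match: 16/22 = 72.73%.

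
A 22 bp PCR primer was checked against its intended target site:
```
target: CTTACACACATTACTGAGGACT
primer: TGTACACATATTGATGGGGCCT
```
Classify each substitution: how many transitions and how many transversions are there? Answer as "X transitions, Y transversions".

4 transitions, 3 transversions

Mismatches (1-based):
site 1: C→T (pyrimidine→pyrimidine, transition)
site 2: T→G (pyrimidine→purine, transversion)
site 9: C→T (pyrimidine→pyrimidine, transition)
site 13: A→G (purine→purine, transition)
site 14: C→A (pyrimidine→purine, transversion)
site 17: A→G (purine→purine, transition)
site 20: A→C (purine→pyrimidine, transversion)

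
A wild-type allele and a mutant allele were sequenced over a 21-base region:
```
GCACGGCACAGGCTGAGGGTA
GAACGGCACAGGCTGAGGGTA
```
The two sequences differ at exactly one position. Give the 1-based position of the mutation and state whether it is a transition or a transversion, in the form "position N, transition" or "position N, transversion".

position 2, transversion

Position 2 changes C→A. C is a pyrimidine and A is a purine, so this is a transversion.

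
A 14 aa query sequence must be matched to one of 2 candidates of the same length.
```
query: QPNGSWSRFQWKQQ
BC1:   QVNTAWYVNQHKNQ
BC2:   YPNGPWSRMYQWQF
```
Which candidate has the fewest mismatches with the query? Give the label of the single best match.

BC2

Hamming distances to query — BC1: 8; BC2: 7.
Smallest is BC2 with 7 mismatches.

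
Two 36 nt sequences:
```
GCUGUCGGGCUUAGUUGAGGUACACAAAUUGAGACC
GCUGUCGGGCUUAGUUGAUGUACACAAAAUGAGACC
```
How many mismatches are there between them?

2

The sequences differ at sites 19, 29 (1-based) — 2 in total.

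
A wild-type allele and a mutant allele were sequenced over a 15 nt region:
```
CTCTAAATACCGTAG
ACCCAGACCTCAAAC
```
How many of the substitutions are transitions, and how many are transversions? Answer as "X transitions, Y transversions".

Transitions (purine↔purine or pyrimidine↔pyrimidine): 2 T→C, 4 T→C, 6 A→G, 8 T→C, 10 C→T, 12 G→A.
Transversions (purine↔pyrimidine): 1 C→A, 9 A→C, 13 T→A, 15 G→C.

6 transitions, 4 transversions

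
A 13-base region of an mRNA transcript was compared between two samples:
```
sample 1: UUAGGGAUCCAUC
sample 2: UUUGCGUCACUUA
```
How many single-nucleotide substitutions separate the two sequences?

Comparing position by position, 7 positions differ: 3 (A/U), 5 (G/C), 7 (A/U), 8 (U/C), 9 (C/A), 11 (A/U), 13 (C/A).

7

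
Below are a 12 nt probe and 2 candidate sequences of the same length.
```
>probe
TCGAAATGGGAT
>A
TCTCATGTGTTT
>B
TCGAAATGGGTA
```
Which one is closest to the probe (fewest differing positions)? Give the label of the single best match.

Hamming distances to probe — A: 7; B: 2.
Smallest is B with 2 mismatches.

B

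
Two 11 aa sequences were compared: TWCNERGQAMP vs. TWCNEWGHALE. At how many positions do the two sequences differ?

Mismatches (1-based): position 6: R→W; position 8: Q→H; position 10: M→L; position 11: P→E.

4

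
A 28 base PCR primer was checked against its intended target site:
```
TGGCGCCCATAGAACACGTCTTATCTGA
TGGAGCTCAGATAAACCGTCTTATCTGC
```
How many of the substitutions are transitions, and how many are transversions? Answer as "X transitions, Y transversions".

Mismatches (1-based):
site 4: C→A (pyrimidine→purine, transversion)
site 7: C→T (pyrimidine→pyrimidine, transition)
site 10: T→G (pyrimidine→purine, transversion)
site 12: G→T (purine→pyrimidine, transversion)
site 15: C→A (pyrimidine→purine, transversion)
site 16: A→C (purine→pyrimidine, transversion)
site 28: A→C (purine→pyrimidine, transversion)

1 transition, 6 transversions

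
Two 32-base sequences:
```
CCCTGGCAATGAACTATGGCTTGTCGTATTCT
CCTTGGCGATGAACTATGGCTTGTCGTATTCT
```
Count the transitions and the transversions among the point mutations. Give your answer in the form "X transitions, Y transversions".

2 transitions, 0 transversions

Transitions (purine↔purine or pyrimidine↔pyrimidine): 3 C→T, 8 A→G.
Transversions (purine↔pyrimidine): none.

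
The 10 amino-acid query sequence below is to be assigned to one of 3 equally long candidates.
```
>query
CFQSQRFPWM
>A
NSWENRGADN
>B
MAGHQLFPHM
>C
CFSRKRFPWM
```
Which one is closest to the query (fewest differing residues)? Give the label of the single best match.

A differs at 9 residues; B differs at 6 residues; C differs at 3 residues. The closest is C.

C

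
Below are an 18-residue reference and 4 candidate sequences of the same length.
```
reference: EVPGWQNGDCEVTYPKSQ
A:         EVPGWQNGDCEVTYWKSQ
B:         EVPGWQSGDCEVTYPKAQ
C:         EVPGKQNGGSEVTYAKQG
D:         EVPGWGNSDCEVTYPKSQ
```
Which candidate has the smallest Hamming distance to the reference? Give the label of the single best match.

Hamming distances to reference — A: 1; B: 2; C: 6; D: 2.
Smallest is A with 1 mismatch.

A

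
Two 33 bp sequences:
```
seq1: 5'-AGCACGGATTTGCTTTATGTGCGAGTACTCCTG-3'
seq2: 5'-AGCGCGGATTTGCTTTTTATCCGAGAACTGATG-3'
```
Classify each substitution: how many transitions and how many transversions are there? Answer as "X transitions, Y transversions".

Transitions (purine↔purine or pyrimidine↔pyrimidine): 4 A→G, 19 G→A.
Transversions (purine↔pyrimidine): 17 A→T, 21 G→C, 26 T→A, 30 C→G, 31 C→A.

2 transitions, 5 transversions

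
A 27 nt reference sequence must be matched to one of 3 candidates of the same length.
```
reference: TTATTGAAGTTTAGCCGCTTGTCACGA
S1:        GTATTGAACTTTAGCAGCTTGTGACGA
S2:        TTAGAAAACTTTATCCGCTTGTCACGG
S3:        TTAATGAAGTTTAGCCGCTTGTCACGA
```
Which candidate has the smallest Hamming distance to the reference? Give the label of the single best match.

S3

Hamming distances to reference — S1: 4; S2: 6; S3: 1.
Smallest is S3 with 1 mismatch.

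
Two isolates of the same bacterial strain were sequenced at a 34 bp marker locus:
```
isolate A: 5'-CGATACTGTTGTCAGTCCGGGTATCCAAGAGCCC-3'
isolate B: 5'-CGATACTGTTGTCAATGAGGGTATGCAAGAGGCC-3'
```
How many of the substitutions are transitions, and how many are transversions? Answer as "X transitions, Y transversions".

1 transition, 4 transversions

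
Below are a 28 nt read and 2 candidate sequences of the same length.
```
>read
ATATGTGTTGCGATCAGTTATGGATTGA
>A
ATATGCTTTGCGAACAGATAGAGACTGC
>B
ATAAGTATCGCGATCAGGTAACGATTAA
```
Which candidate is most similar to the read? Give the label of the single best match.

B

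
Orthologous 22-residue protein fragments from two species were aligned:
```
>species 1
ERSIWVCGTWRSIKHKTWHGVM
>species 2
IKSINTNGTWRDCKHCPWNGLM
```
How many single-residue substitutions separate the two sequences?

The sequences differ at positions 1, 2, 5, 6, 7, 12, 13, 16, 17, 19, 21 (1-based) — 11 in total.

11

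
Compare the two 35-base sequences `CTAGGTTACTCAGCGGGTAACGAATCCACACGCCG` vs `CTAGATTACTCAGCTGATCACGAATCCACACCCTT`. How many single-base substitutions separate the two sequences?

7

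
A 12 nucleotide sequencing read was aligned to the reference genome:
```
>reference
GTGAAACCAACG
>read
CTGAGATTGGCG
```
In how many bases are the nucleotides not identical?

6

Comparing position by position, 6 bases differ: 1 (G/C), 5 (A/G), 7 (C/T), 8 (C/T), 9 (A/G), 10 (A/G).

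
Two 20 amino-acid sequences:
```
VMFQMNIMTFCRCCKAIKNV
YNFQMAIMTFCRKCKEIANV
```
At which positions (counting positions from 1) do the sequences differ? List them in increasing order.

Scanning 1-based: 1: V/Y; 2: M/N; 6: N/A; 13: C/K; 16: A/E; 18: K/A.

1, 2, 6, 13, 16, 18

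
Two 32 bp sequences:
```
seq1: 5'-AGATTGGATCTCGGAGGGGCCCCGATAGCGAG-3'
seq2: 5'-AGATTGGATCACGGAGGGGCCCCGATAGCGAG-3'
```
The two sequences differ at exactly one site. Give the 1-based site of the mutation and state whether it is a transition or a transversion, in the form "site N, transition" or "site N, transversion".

site 11, transversion

The sequences differ only at site 11: T→A (pyrimidine→purine), a transversion.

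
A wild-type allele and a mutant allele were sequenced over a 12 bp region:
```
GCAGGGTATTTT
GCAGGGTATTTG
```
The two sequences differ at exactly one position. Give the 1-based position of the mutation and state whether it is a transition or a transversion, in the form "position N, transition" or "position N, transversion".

Position 12 changes T→G. T is a pyrimidine and G is a purine, so this is a transversion.

position 12, transversion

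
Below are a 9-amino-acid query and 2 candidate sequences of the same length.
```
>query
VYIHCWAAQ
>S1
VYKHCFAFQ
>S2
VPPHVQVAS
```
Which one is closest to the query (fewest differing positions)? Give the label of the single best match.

S1 differs at 3 positions; S2 differs at 6 positions. The closest is S1.

S1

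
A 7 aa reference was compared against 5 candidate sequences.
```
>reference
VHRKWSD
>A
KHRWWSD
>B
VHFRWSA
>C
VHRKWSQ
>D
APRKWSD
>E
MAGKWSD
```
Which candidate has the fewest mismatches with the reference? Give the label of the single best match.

C

Hamming distances to reference — A: 2; B: 3; C: 1; D: 2; E: 3.
Smallest is C with 1 mismatch.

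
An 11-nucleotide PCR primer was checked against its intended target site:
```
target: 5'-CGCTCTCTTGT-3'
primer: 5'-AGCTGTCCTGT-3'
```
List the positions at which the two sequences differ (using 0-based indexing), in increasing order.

0, 4, 7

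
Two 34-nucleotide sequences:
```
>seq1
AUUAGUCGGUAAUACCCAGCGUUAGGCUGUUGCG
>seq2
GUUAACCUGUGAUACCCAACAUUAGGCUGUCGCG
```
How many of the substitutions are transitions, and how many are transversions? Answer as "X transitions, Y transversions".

7 transitions, 1 transversion

Mismatches (1-based):
base 1: A→G (purine→purine, transition)
base 5: G→A (purine→purine, transition)
base 6: U→C (pyrimidine→pyrimidine, transition)
base 8: G→U (purine→pyrimidine, transversion)
base 11: A→G (purine→purine, transition)
base 19: G→A (purine→purine, transition)
base 21: G→A (purine→purine, transition)
base 31: U→C (pyrimidine→pyrimidine, transition)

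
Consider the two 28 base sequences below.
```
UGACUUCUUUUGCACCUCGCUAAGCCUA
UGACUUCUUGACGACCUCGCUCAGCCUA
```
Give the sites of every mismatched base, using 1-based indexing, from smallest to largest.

Differences at site 10 (U→G), site 11 (U→A), site 12 (G→C), site 13 (C→G), site 22 (A→C).

10, 11, 12, 13, 22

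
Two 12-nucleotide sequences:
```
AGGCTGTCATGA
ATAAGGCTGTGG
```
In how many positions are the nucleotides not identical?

8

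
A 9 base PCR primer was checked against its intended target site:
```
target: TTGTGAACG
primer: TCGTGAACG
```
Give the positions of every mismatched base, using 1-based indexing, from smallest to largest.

Scanning 1-based: 2: T/C.

2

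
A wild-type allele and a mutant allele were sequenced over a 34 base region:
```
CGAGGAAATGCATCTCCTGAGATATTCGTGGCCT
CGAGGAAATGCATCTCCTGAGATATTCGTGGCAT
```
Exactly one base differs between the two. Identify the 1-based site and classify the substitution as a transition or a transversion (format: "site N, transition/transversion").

The sequences differ only at site 33: C→A (pyrimidine→purine), a transversion.

site 33, transversion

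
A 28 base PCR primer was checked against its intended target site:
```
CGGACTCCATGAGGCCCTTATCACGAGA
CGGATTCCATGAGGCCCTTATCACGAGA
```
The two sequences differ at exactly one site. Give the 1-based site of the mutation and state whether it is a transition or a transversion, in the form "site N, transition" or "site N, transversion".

site 5, transition

Site 5 changes C→T. C is a pyrimidine and T is a pyrimidine, so this is a transition.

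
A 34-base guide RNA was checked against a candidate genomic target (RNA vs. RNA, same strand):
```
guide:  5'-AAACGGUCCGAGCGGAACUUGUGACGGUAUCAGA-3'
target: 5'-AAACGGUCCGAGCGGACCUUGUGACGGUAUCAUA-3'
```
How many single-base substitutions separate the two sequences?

2

The sequences differ at bases 17, 33 (1-based) — 2 in total.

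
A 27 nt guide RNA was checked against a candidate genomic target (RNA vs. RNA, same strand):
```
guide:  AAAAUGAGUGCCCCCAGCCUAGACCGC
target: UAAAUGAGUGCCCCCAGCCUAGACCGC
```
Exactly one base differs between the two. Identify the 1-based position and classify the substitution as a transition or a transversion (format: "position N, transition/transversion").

position 1, transversion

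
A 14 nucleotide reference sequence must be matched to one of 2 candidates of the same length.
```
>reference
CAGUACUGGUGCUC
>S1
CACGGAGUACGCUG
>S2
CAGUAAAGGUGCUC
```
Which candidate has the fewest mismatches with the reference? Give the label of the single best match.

S1 differs at 9 bases; S2 differs at 2 bases. The closest is S2.

S2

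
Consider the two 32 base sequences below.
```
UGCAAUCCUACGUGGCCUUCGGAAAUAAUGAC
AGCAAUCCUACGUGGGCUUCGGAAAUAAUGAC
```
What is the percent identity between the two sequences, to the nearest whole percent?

94%

Mismatches at positions 1, 16 (1-based): 2 of 32.
Identical positions: 30/32 = 93.75% → 94%.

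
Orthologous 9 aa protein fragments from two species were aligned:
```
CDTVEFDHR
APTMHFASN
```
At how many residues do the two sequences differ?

7

Comparing position by position, 7 residues differ: 1 (C/A), 2 (D/P), 4 (V/M), 5 (E/H), 7 (D/A), 8 (H/S), 9 (R/N).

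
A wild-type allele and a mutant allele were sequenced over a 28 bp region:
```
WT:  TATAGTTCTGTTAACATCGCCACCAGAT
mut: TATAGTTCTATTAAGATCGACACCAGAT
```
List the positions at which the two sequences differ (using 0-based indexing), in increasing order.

Differences at position 9 (G→A), position 14 (C→G), position 19 (C→A).

9, 14, 19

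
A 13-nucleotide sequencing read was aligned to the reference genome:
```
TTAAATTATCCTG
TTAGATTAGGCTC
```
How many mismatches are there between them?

The sequences differ at bases 4, 9, 10, 13 (1-based) — 4 in total.

4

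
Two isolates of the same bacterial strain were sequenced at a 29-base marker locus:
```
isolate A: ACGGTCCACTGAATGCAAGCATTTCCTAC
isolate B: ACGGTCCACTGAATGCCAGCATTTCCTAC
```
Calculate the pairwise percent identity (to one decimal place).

1 position differs (17), so 28 of 29 match: 28/29 = 96.55%.

96.6%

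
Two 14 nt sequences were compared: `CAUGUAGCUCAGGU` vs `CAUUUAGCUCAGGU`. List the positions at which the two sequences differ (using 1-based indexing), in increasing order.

4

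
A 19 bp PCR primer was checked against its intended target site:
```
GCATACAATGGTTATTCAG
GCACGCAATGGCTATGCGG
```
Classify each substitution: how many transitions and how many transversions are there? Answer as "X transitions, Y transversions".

4 transitions, 1 transversion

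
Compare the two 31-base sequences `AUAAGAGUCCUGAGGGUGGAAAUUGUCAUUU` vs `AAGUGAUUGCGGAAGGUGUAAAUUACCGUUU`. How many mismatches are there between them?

Comparing position by position, 11 positions differ: 2 (U/A), 3 (A/G), 4 (A/U), 7 (G/U), 9 (C/G), 11 (U/G), 14 (G/A), 19 (G/U), 25 (G/A), 26 (U/C), 28 (A/G).

11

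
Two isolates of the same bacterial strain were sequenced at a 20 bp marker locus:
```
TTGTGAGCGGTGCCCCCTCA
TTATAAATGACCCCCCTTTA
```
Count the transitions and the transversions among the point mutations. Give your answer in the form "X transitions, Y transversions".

8 transitions, 1 transversion

Mismatches (1-based):
base 3: G→A (purine→purine, transition)
base 5: G→A (purine→purine, transition)
base 7: G→A (purine→purine, transition)
base 8: C→T (pyrimidine→pyrimidine, transition)
base 10: G→A (purine→purine, transition)
base 11: T→C (pyrimidine→pyrimidine, transition)
base 12: G→C (purine→pyrimidine, transversion)
base 17: C→T (pyrimidine→pyrimidine, transition)
base 19: C→T (pyrimidine→pyrimidine, transition)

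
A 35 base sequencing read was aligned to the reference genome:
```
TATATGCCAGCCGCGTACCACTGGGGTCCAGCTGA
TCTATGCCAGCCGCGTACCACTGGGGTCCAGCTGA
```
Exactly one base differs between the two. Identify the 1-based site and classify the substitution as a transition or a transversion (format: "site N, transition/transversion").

The sequences differ only at site 2: A→C (purine→pyrimidine), a transversion.

site 2, transversion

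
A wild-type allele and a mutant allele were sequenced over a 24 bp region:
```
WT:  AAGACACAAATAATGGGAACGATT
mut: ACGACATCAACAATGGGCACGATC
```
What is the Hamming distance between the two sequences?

Mismatches (1-based): base 2: A→C; base 7: C→T; base 8: A→C; base 11: T→C; base 18: A→C; base 24: T→C.

6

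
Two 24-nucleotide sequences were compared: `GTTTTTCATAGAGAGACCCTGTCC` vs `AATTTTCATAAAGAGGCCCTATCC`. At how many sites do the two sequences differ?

5

Comparing position by position, 5 sites differ: 1 (G/A), 2 (T/A), 11 (G/A), 16 (A/G), 21 (G/A).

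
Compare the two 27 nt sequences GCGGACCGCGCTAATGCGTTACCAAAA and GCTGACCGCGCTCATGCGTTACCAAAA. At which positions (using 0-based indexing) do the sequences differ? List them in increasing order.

2, 12

Scanning 0-based: 2: G/T; 12: A/C.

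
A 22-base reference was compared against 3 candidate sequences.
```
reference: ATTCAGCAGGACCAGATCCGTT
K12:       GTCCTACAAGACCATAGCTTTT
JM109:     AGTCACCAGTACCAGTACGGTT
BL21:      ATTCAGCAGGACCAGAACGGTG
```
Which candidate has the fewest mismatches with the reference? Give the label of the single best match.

K12 differs at 9 positions; JM109 differs at 6 positions; BL21 differs at 3 positions. The closest is BL21.

BL21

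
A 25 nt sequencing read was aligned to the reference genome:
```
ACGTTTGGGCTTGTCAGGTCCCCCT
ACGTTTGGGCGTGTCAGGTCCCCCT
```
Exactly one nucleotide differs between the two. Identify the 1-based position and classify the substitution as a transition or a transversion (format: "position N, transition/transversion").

Position 11 changes T→G. T is a pyrimidine and G is a purine, so this is a transversion.

position 11, transversion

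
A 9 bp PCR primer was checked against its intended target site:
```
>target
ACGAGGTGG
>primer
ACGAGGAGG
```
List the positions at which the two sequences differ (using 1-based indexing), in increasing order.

7

Scanning 1-based: 7: T/A.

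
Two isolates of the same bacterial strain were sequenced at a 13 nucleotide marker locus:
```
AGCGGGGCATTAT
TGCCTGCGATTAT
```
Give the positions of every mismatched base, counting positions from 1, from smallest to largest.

Scanning 1-based: 1: A/T; 4: G/C; 5: G/T; 7: G/C; 8: C/G.

1, 4, 5, 7, 8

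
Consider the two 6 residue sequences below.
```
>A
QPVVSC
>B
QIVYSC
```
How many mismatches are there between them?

Comparing position by position, 2 residues differ: 2 (P/I), 4 (V/Y).

2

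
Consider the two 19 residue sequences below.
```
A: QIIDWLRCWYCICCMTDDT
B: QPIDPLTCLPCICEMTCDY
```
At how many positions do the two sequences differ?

Comparing position by position, 8 positions differ: 2 (I/P), 5 (W/P), 7 (R/T), 9 (W/L), 10 (Y/P), 14 (C/E), 17 (D/C), 19 (T/Y).

8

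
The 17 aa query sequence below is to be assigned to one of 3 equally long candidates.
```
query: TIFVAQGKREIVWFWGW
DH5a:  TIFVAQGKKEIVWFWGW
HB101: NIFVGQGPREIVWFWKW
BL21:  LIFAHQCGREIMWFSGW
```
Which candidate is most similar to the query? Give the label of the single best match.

Hamming distances to query — DH5a: 1; HB101: 4; BL21: 7.
Smallest is DH5a with 1 mismatch.

DH5a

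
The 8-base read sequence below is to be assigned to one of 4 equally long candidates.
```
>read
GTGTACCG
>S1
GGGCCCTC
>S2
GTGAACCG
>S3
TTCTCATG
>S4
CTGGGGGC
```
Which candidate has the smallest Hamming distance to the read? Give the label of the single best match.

Hamming distances to read — S1: 5; S2: 1; S3: 5; S4: 6.
Smallest is S2 with 1 mismatch.

S2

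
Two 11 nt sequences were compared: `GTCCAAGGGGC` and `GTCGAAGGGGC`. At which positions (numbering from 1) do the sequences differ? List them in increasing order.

4

Differences at position 4 (C→G).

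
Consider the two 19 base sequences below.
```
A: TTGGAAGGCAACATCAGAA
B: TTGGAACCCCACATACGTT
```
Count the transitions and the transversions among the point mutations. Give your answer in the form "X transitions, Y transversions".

Mismatches (1-based):
base 7: G→C (purine→pyrimidine, transversion)
base 8: G→C (purine→pyrimidine, transversion)
base 10: A→C (purine→pyrimidine, transversion)
base 15: C→A (pyrimidine→purine, transversion)
base 16: A→C (purine→pyrimidine, transversion)
base 18: A→T (purine→pyrimidine, transversion)
base 19: A→T (purine→pyrimidine, transversion)

0 transitions, 7 transversions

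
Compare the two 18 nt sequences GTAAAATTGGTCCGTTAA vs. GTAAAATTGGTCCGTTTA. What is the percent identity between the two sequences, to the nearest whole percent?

94%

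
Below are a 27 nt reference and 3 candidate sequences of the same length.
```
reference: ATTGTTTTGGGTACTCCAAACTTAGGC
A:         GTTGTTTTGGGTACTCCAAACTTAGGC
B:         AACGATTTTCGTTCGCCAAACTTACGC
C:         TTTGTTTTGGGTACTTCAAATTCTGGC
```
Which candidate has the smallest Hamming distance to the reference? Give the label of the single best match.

A

A differs at 1 position; B differs at 8 positions; C differs at 5 positions. The closest is A.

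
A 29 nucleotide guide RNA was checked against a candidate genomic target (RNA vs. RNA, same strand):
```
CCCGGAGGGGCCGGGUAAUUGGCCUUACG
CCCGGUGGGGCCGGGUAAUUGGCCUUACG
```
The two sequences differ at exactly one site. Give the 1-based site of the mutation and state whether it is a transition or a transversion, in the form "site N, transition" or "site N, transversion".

The sequences differ only at site 6: A→U (purine→pyrimidine), a transversion.

site 6, transversion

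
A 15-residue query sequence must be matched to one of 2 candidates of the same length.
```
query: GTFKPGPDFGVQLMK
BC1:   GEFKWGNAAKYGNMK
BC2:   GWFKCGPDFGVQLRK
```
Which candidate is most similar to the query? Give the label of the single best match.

BC2

BC1 differs at 9 positions; BC2 differs at 3 positions. The closest is BC2.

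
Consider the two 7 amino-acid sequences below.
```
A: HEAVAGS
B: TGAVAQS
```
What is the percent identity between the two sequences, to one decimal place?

3 positions differ (1, 2, 6), so 4 of 7 match: 4/7 = 57.14%.

57.1%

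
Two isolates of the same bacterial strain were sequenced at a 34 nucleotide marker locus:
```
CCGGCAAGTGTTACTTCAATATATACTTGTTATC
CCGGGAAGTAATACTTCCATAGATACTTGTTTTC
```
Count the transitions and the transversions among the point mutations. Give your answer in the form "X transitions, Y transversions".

Mismatches (1-based):
position 5: C→G (pyrimidine→purine, transversion)
position 10: G→A (purine→purine, transition)
position 11: T→A (pyrimidine→purine, transversion)
position 18: A→C (purine→pyrimidine, transversion)
position 22: T→G (pyrimidine→purine, transversion)
position 32: A→T (purine→pyrimidine, transversion)

1 transition, 5 transversions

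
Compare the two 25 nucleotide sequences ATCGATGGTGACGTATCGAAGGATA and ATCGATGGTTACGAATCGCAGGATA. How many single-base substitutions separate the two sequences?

3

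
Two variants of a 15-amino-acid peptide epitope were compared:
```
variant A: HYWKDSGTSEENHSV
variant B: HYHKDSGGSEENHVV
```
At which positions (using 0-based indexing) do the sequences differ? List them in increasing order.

2, 7, 13

Scanning 0-based: 2: W/H; 7: T/G; 13: S/V.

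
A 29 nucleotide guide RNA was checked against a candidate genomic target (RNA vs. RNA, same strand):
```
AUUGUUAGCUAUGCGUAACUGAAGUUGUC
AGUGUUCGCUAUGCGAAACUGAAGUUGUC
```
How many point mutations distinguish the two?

3

The sequences differ at sites 2, 7, 16 (1-based) — 3 in total.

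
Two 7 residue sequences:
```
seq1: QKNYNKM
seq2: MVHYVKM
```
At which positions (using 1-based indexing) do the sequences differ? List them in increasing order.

1, 2, 3, 5

Differences at position 1 (Q→M), position 2 (K→V), position 3 (N→H), position 5 (N→V).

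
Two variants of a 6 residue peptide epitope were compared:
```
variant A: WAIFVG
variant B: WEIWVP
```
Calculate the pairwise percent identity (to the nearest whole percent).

50%

Mismatches at positions 2, 4, 6 (1-based): 3 of 6.
Identical positions: 3/6 = 50% → 50%.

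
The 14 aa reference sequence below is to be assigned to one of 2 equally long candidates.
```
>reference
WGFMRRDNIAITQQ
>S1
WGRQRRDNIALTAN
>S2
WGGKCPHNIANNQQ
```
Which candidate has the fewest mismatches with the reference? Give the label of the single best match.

S1 differs at 5 residues; S2 differs at 7 residues. The closest is S1.

S1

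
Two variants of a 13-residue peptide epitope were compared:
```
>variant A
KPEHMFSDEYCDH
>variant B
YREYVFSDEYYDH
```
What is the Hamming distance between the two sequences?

5

The sequences differ at residues 1, 2, 4, 5, 11 (1-based) — 5 in total.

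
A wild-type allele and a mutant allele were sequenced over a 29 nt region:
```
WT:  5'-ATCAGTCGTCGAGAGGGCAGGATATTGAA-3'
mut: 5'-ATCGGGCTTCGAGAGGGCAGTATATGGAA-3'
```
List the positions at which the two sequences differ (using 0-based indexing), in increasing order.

Scanning 0-based: 3: A/G; 5: T/G; 7: G/T; 20: G/T; 25: T/G.

3, 5, 7, 20, 25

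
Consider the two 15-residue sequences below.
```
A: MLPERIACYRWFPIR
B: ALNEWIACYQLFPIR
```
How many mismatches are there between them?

5

Mismatches (1-based): position 1: M→A; position 3: P→N; position 5: R→W; position 10: R→Q; position 11: W→L.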